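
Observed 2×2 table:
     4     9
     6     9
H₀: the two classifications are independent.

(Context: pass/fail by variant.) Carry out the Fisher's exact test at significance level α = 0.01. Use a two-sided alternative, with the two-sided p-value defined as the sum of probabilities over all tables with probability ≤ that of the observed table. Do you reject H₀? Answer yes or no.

reject H₀: no

Margins: r₁=13, r₂=15, c₁=10, c₂=18, n=28
p_obs = C(13,4)·C(15,6)/C(28,10); sum pmf over tables with pmf ≤ p_obs
p-value (two-sided) = 0.70549
At α=0.01: p ≥ α → fail to reject H₀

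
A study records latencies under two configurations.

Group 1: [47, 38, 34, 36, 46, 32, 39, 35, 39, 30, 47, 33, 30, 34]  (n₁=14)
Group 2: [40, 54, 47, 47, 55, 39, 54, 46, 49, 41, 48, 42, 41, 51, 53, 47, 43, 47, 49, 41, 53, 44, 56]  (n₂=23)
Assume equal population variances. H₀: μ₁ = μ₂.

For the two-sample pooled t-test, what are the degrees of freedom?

degrees of freedom = 35

df = n₁ + n₂ − 2 = 14 + 23 − 2 = 35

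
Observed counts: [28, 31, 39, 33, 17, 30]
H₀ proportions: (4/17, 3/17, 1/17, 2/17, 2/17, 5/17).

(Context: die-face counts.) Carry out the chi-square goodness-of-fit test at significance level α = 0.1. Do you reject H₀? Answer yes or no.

reject H₀: yes

n = 178; E_i = n·p_i = [41.88, 31.41, 10.47, 20.94, 20.94, 52.35]
χ² = (28−41.88)²/41.88 + (31−31.41)²/31.41 + (39−10.47)²/10.47 + (33−20.94)²/20.94 + (17−20.94)²/20.94 + (30−52.35)²/52.35 = 99.5712
df = 5
p-value (upper-tail) = 0.00000
At α=0.1: p < α → reject H₀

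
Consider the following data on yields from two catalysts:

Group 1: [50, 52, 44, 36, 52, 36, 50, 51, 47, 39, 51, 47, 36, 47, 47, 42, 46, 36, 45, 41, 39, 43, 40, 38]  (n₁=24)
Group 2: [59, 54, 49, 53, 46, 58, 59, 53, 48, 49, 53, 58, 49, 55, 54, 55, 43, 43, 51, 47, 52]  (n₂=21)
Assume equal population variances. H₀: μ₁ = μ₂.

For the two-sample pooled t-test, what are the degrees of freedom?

degrees of freedom = 43

df = n₁ + n₂ − 2 = 24 + 21 − 2 = 43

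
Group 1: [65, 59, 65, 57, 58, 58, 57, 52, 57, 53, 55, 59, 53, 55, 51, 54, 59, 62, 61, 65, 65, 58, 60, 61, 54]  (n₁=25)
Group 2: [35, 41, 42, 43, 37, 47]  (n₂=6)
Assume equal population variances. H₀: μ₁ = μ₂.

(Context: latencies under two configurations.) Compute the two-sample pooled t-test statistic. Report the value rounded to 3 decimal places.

x̄₁=58.120, s₁=4.206, n₁=25
x̄₂=40.833, s₂=4.309, n₂=6
s_p² = [24·4.206² + 5·4.309²]/29 = 17.8439
SE = √(s_p²·(1/25+1/6)) = 1.9203
t = (58.120−40.833)/1.9203 = 9.0018
df = 29

test statistic = 9.002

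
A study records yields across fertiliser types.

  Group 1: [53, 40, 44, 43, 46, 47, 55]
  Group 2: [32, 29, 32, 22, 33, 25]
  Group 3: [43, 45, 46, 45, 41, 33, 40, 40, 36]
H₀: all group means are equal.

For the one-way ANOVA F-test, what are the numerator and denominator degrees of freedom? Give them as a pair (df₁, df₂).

degrees of freedom = [2, 19]

k = 3 groups, N = 22 total
df = (k−1, N−k) = (3−1, 22−3) = (2, 19)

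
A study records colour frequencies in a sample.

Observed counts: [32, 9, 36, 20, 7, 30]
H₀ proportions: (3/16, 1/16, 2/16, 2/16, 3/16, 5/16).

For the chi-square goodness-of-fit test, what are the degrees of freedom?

df = k − 1 = 6 − 1 = 5

degrees of freedom = 5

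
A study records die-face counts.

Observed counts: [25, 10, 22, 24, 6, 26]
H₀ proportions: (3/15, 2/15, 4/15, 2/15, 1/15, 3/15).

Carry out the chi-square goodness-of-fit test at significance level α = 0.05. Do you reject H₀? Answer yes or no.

reject H₀: no

n = 113; E_i = n·p_i = [22.60, 15.07, 30.13, 15.07, 7.53, 22.60]
χ² = (25−22.60)²/22.60 + (10−15.07)²/15.07 + (22−30.13)²/30.13 + (24−15.07)²/15.07 + (6−7.53)²/7.53 + (26−22.60)²/22.60 = 10.2743
df = 5
p-value (upper-tail) = 0.06782
At α=0.05: p ≥ α → fail to reject H₀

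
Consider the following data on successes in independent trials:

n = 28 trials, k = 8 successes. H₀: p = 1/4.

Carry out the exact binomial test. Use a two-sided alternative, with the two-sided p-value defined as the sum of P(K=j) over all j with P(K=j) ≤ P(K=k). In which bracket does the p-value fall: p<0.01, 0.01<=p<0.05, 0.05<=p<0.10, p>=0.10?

p-value bracket: p>=0.10

Exact binomial: n=28, k=8, p₀=1/4=0.2500
P(X=j) = C(n,j)·p₀^j·(1−p₀)^(n−j); p = Σ P(X=j) over j with P(X=j) ≤ P(X=8)
p-value (two-sided) = 0.66405
→ bracket: p>=0.10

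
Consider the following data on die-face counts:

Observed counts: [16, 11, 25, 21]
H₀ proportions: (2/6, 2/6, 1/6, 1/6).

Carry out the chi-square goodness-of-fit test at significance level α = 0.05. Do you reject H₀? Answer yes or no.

reject H₀: yes

n = 73; E_i = n·p_i = [24.33, 24.33, 12.17, 12.17]
χ² = (16−24.33)²/24.33 + (11−24.33)²/24.33 + (25−12.17)²/12.17 + (21−12.17)²/12.17 = 30.1096
df = 3
p-value (upper-tail) = 0.00000
At α=0.05: p < α → reject H₀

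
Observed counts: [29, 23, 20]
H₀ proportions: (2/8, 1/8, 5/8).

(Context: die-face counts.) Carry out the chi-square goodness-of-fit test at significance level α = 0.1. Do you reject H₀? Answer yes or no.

n = 72; E_i = n·p_i = [18.00, 9.00, 45.00]
χ² = (29−18.00)²/18.00 + (23−9.00)²/9.00 + (20−45.00)²/45.00 = 42.3889
df = 2
p-value (upper-tail) = 0.00000
At α=0.1: p < α → reject H₀

reject H₀: yes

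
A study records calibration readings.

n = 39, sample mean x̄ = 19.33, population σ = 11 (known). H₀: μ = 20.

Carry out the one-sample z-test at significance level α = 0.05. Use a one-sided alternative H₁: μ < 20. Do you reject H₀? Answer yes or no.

SE = σ/√n = 11/√39 = 1.7614
z = (x̄−μ₀)/SE = (19.33−20)/1.7614 = -0.3804
p-value (one-sided, H₁ less) = 0.35183
At α=0.05: p ≥ α → fail to reject H₀

reject H₀: no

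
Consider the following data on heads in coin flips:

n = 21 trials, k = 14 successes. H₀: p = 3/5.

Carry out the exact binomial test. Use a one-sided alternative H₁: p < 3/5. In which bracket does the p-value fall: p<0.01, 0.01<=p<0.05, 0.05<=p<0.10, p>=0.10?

Exact binomial: n=21, k=14, p₀=3/5=0.6000
P(X≤14) from Σ C(n,i)·p₀^i·(1−p₀)^(n−i)
p-value (one-sided, H₁ less) = 0.79975
→ bracket: p>=0.10

p-value bracket: p>=0.10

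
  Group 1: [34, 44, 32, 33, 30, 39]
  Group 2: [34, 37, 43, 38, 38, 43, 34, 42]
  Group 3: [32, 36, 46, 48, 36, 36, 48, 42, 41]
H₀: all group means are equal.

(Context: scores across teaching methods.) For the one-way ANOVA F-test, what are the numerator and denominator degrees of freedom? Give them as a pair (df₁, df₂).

degrees of freedom = [2, 20]

k = 3 groups, N = 23 total
df = (k−1, N−k) = (3−1, 23−3) = (2, 20)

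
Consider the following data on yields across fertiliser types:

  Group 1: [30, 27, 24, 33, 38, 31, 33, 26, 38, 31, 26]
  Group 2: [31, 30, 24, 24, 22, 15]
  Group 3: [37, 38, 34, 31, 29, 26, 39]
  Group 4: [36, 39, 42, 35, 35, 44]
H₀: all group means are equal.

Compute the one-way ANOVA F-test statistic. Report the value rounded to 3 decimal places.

test statistic = 9.051

Group means [30.64, 24.33, 33.43, 38.50], grand mean 31.600
SSB = Σnᵢ(x̄ᵢ−x̄)² = 636.107; SSW = ΣΣ(x−x̄ᵢ)² = 609.093
MSB = 636.107/3 = 212.0356; MSW = 609.093/26 = 23.4267
F = MSB/MSW = 9.0510
df = (3, 26)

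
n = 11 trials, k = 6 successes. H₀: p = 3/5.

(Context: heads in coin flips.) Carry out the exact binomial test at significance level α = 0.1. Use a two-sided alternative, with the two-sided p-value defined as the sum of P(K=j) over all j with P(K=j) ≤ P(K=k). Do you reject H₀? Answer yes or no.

Exact binomial: n=11, k=6, p₀=3/5=0.6000
P(X=j) = C(n,j)·p₀^j·(1−p₀)^(n−j); p = Σ P(X=j) over j with P(X=j) ≤ P(X=6)
p-value (two-sided) = 0.76351
At α=0.1: p ≥ α → fail to reject H₀

reject H₀: no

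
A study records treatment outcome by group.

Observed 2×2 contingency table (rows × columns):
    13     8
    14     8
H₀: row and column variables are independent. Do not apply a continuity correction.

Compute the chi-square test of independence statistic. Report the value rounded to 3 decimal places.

Row totals [21, 22], col totals [27, 16], n=43
χ² = (13−13.19)²/13.19 + (8−7.81)²/7.81 + (14−13.81)²/13.81 + (8−8.19)²/8.19 = 0.0138
df = 1

test statistic = 0.014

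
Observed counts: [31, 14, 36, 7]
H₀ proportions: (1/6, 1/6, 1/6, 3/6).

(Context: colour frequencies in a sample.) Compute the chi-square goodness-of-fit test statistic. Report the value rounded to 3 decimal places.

n = 88; E_i = n·p_i = [14.67, 14.67, 14.67, 44.00]
χ² = (31−14.67)²/14.67 + (14−14.67)²/14.67 + (36−14.67)²/14.67 + (7−44.00)²/44.00 = 80.3636
df = 3

test statistic = 80.364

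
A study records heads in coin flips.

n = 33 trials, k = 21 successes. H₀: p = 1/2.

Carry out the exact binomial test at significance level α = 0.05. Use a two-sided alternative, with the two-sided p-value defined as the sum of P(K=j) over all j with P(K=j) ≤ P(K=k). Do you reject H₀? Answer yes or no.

reject H₀: no

Exact binomial: n=33, k=21, p₀=1/2=0.5000
P(X=j) = C(n,j)·p₀^j·(1−p₀)^(n−j); p = Σ P(X=j) over j with P(X=j) ≤ P(X=21)
p-value (two-sided) = 0.16276
At α=0.05: p ≥ α → fail to reject H₀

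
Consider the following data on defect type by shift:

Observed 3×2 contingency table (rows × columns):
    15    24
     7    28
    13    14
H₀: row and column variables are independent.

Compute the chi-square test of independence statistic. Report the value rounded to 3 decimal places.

Row totals [39, 35, 27], col totals [35, 66], n=101
χ² = (15−13.51)²/13.51 + (24−25.49)²/25.49 + (7−12.13)²/12.13 + (28−22.87)²/22.87 + (13−9.36)²/9.36 + (14−17.64)²/17.64 = 5.7398
df = 2

test statistic = 5.740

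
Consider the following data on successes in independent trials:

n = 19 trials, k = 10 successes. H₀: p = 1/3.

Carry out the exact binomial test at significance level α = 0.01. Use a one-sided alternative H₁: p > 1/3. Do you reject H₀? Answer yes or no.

Exact binomial: n=19, k=10, p₀=1/3=0.3333
P(X≥10) from Σ C(n,i)·p₀^i·(1−p₀)^(n−i)
p-value (one-sided, H₁ greater) = 0.06477
At α=0.01: p ≥ α → fail to reject H₀

reject H₀: no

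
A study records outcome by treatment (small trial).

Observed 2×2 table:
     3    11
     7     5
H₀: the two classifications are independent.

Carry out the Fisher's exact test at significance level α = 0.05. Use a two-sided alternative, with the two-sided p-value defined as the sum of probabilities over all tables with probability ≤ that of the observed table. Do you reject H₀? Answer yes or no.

Margins: r₁=14, r₂=12, c₁=10, c₂=16, n=26
p_obs = C(14,3)·C(12,7)/C(26,10); sum pmf over tables with pmf ≤ p_obs
p-value (two-sided) = 0.10537
At α=0.05: p ≥ α → fail to reject H₀

reject H₀: no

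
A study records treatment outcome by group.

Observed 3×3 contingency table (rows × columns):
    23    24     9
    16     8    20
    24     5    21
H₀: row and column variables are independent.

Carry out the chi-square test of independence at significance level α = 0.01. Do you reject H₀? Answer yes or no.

reject H₀: yes

Row totals [56, 44, 50], col totals [63, 37, 50], n=150
χ² = (23−23.52)²/23.52 + (24−13.81)²/13.81 + (9−18.67)²/18.67 + (16−18.48)²/18.48 + (8−10.85)²/10.85 + (20−14.67)²/14.67 + (24−21.00)²/21.00 + (5−12.33)²/12.33 + (21−16.67)²/16.67 = 21.4676
df = 4
p-value (upper-tail) = 0.00026
At α=0.01: p < α → reject H₀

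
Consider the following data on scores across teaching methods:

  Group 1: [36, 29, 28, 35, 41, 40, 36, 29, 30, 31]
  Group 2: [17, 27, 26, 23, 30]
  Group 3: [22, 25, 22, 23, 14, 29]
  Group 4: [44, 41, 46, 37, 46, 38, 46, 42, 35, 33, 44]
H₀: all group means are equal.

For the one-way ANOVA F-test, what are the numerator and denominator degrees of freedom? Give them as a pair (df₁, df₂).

k = 4 groups, N = 32 total
df = (k−1, N−k) = (4−1, 32−4) = (3, 28)

degrees of freedom = [3, 28]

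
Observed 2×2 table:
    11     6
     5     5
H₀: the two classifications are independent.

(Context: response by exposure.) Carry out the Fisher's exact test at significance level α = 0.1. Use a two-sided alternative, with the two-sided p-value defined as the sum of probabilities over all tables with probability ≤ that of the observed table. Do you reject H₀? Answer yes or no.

Margins: r₁=17, r₂=10, c₁=16, c₂=11, n=27
p_obs = C(17,11)·C(10,5)/C(27,16); sum pmf over tables with pmf ≤ p_obs
p-value (two-sided) = 0.68675
At α=0.1: p ≥ α → fail to reject H₀

reject H₀: no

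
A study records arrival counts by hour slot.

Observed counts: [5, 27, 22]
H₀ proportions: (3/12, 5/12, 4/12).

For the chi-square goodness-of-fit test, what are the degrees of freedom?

degrees of freedom = 2

df = k − 1 = 3 − 1 = 2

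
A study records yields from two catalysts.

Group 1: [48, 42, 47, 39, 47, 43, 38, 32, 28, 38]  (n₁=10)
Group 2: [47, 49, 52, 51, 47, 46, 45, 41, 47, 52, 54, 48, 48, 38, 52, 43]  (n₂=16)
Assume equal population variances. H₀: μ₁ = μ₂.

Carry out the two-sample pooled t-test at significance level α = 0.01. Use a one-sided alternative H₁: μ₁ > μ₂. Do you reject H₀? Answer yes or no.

reject H₀: no

x̄₁=40.200, s₁=6.596, n₁=10
x̄₂=47.500, s₂=4.320, n₂=16
s_p² = [9·6.596² + 15·4.320²]/24 = 27.9833
SE = √(s_p²·(1/10+1/16)) = 2.1324
t = (40.200−47.500)/2.1324 = -3.4233
df = 24
p-value (one-sided, H₁ greater) = 0.99889
At α=0.01: p ≥ α → fail to reject H₀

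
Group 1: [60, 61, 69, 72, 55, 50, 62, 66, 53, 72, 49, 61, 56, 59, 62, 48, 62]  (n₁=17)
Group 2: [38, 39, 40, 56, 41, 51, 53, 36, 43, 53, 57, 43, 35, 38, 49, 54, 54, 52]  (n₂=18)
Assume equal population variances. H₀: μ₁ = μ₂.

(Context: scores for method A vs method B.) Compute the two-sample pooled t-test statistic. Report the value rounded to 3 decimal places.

test statistic = 5.346

x̄₁=59.824, s₁=7.393, n₁=17
x̄₂=46.222, s₂=7.643, n₂=18
s_p² = [16·7.393² + 17·7.643²]/33 = 56.5934
SE = √(s_p²·(1/17+1/18)) = 2.5442
t = (59.824−46.222)/2.5442 = 5.3459
df = 33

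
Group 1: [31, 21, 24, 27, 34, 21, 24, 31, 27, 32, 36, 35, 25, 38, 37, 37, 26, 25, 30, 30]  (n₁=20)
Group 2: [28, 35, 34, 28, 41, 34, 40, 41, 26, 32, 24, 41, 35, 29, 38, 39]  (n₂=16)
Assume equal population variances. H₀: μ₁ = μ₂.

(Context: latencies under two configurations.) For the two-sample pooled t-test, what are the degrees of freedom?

df = n₁ + n₂ − 2 = 20 + 16 − 2 = 34

degrees of freedom = 34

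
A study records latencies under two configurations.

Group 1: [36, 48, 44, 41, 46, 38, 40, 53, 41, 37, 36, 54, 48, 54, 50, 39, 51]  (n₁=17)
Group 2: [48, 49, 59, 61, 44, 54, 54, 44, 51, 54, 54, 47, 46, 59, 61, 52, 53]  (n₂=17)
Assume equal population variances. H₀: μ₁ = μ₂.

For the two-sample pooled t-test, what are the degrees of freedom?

df = n₁ + n₂ − 2 = 17 + 17 − 2 = 32

degrees of freedom = 32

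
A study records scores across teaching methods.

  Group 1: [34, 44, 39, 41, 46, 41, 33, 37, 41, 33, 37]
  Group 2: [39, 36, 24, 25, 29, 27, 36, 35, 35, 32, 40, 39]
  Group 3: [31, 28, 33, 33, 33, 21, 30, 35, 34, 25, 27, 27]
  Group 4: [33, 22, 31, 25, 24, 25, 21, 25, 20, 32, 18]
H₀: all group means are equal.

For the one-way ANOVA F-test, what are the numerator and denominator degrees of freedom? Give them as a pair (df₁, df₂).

k = 4 groups, N = 46 total
df = (k−1, N−k) = (4−1, 46−4) = (3, 42)

degrees of freedom = [3, 42]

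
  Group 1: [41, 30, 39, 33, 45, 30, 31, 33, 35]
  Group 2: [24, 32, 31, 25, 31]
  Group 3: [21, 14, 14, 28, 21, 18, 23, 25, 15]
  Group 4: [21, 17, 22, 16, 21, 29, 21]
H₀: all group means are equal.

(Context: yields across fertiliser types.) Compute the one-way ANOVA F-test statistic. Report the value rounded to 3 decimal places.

test statistic = 19.242

Group means [35.22, 28.60, 19.89, 21.00], grand mean 26.200
SSB = Σnᵢ(x̄ᵢ−x̄)² = 1309.156; SSW = ΣΣ(x−x̄ᵢ)² = 589.644
MSB = 1309.156/3 = 436.3852; MSW = 589.644/26 = 22.6786
F = MSB/MSW = 19.2421
df = (3, 26)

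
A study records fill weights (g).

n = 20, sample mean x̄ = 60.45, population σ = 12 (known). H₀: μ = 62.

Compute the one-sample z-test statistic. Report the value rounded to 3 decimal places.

test statistic = -0.578

SE = σ/√n = 12/√20 = 2.6833
z = (x̄−μ₀)/SE = (60.45−62)/2.6833 = -0.5777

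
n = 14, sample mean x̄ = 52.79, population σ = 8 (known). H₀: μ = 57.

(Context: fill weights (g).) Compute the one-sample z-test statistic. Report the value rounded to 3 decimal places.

test statistic = -1.969

SE = σ/√n = 8/√14 = 2.1381
z = (x̄−μ₀)/SE = (52.79−57)/2.1381 = -1.9690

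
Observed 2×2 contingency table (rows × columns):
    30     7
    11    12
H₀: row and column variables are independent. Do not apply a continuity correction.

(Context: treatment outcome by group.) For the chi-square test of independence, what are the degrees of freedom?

degrees of freedom = 1

df = (r−1)(c−1) = (2−1)·(2−1) = 1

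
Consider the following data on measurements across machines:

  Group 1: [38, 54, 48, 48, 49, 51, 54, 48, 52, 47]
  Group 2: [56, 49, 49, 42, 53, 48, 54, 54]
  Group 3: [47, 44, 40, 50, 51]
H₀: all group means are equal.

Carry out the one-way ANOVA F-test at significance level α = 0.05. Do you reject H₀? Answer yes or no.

reject H₀: no

Group means [48.90, 50.62, 46.40], grand mean 48.957
SSB = Σnᵢ(x̄ᵢ−x̄)² = 54.982; SSW = ΣΣ(x−x̄ᵢ)² = 415.975
MSB = 54.982/2 = 27.4908; MSW = 415.975/20 = 20.7988
F = MSB/MSW = 1.3218
df = (2, 20)
p-value (upper-tail) = 0.28898
At α=0.05: p ≥ α → fail to reject H₀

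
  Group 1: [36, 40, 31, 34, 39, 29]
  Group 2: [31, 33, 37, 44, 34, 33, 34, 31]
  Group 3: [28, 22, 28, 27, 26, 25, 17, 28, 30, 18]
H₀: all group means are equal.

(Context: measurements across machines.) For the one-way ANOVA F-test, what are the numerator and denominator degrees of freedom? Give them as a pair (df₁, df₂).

k = 3 groups, N = 24 total
df = (k−1, N−k) = (3−1, 24−3) = (2, 21)

degrees of freedom = [2, 21]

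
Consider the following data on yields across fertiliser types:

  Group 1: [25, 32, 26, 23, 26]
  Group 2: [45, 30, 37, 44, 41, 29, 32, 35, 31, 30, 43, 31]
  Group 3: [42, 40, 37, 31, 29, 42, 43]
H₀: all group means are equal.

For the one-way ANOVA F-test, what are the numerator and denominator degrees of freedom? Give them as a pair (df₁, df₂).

k = 3 groups, N = 24 total
df = (k−1, N−k) = (3−1, 24−3) = (2, 21)

degrees of freedom = [2, 21]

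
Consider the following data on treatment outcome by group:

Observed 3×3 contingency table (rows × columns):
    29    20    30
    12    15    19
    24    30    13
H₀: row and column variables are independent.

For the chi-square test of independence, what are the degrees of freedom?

df = (r−1)(c−1) = (3−1)·(3−1) = 4

degrees of freedom = 4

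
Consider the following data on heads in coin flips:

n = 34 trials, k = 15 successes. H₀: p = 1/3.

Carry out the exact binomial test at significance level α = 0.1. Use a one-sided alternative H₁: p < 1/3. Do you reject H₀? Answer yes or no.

Exact binomial: n=34, k=15, p₀=1/3=0.3333
P(X≤15) from Σ C(n,i)·p₀^i·(1−p₀)^(n−i)
p-value (one-sided, H₁ less) = 0.93271
At α=0.1: p ≥ α → fail to reject H₀

reject H₀: no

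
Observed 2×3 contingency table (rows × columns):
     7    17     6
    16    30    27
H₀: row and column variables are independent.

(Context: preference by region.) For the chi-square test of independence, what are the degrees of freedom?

degrees of freedom = 2

df = (r−1)(c−1) = (2−1)·(3−1) = 2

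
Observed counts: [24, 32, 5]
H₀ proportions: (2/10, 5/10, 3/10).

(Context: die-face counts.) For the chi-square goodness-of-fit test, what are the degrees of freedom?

degrees of freedom = 2

df = k − 1 = 3 − 1 = 2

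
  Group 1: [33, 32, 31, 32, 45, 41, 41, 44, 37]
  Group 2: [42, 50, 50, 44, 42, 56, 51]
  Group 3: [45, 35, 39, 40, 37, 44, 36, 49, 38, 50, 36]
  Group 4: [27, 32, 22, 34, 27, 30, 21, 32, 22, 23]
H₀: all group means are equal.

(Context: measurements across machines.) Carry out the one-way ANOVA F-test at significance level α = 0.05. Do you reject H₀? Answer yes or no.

reject H₀: yes

Group means [37.33, 47.86, 40.82, 27.00], grand mean 37.568
SSB = Σnᵢ(x̄ᵢ−x̄)² = 1974.588; SSW = ΣΣ(x−x̄ᵢ)² = 910.494
MSB = 1974.588/3 = 658.1959; MSW = 910.494/33 = 27.5907
F = MSB/MSW = 23.8557
df = (3, 33)
p-value (upper-tail) = 0.00000
At α=0.05: p < α → reject H₀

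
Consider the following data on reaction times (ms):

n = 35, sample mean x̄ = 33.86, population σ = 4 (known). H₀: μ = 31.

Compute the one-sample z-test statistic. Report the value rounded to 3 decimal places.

test statistic = 4.230

SE = σ/√n = 4/√35 = 0.6761
z = (x̄−μ₀)/SE = (33.86−31)/0.6761 = 4.2300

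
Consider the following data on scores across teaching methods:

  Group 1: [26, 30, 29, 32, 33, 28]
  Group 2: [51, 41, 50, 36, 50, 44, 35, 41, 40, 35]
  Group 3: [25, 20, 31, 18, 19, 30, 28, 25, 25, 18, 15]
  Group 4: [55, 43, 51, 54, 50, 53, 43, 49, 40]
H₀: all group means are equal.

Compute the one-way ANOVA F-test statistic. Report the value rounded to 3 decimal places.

test statistic = 45.967

Group means [29.67, 42.30, 23.09, 48.67], grand mean 35.917
SSB = Σnᵢ(x̄ᵢ−x̄)² = 3914.408; SSW = ΣΣ(x−x̄ᵢ)² = 908.342
MSB = 3914.408/3 = 1304.8025; MSW = 908.342/32 = 28.3857
F = MSB/MSW = 45.9669
df = (3, 32)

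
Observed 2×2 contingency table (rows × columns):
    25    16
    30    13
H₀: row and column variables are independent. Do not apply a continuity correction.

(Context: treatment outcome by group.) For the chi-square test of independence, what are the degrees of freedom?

df = (r−1)(c−1) = (2−1)·(2−1) = 1

degrees of freedom = 1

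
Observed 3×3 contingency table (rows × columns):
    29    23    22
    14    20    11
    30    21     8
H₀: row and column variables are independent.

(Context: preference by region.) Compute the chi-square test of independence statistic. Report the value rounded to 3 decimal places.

Row totals [74, 45, 59], col totals [73, 64, 41], n=178
χ² = (29−30.35)²/30.35 + (23−26.61)²/26.61 + (22−17.04)²/17.04 + (14−18.46)²/18.46 + (20−16.18)²/16.18 + (11−10.37)²/10.37 + (30−24.20)²/24.20 + (21−21.21)²/21.21 + (8−13.59)²/13.59 = 7.6989
df = 4

test statistic = 7.699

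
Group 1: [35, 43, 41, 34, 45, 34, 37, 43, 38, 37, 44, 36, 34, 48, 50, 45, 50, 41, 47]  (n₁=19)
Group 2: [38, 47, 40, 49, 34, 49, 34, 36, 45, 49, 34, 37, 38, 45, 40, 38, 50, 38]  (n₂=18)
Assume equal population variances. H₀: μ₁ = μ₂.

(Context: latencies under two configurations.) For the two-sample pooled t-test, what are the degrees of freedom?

degrees of freedom = 35

df = n₁ + n₂ − 2 = 19 + 18 − 2 = 35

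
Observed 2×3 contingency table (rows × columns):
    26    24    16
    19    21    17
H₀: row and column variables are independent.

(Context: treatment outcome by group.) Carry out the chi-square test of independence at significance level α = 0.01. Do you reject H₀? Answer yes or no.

reject H₀: no

Row totals [66, 57], col totals [45, 45, 33], n=123
χ² = (26−24.15)²/24.15 + (24−24.15)²/24.15 + (16−17.71)²/17.71 + (19−20.85)²/20.85 + (21−20.85)²/20.85 + (17−15.29)²/15.29 = 0.6642
df = 2
p-value (upper-tail) = 0.71741
At α=0.01: p ≥ α → fail to reject H₀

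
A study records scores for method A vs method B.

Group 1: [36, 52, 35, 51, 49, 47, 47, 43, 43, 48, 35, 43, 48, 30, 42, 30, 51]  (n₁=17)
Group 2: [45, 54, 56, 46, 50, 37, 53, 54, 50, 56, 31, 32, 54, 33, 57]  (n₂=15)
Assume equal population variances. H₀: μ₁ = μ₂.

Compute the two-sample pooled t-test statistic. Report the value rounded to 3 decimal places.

x̄₁=42.941, s₁=7.258, n₁=17
x̄₂=47.200, s₂=9.428, n₂=15
s_p² = [16·7.258² + 14·9.428²]/30 = 69.5780
SE = √(s_p²·(1/17+1/15)) = 2.9549
t = (42.941−47.200)/2.9549 = -1.4413
df = 30

test statistic = -1.441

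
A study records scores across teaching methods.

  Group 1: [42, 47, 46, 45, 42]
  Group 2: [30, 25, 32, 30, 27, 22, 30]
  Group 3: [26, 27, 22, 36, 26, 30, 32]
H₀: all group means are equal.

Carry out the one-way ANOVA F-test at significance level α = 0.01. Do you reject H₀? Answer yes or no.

reject H₀: yes

Group means [44.40, 28.00, 28.43], grand mean 32.474
SSB = Σnᵢ(x̄ᵢ−x̄)² = 965.823; SSW = ΣΣ(x−x̄ᵢ)² = 222.914
MSB = 965.823/2 = 482.9113; MSW = 222.914/16 = 13.9321
F = MSB/MSW = 34.6617
df = (2, 16)
p-value (upper-tail) = 0.00000
At α=0.01: p < α → reject H₀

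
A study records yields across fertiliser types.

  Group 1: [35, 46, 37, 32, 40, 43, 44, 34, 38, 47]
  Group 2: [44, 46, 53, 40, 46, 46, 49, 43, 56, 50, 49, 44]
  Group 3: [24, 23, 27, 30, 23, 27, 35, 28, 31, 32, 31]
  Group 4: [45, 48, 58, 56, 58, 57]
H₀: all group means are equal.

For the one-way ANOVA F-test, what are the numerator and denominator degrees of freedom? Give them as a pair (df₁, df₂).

k = 4 groups, N = 39 total
df = (k−1, N−k) = (4−1, 39−4) = (3, 35)

degrees of freedom = [3, 35]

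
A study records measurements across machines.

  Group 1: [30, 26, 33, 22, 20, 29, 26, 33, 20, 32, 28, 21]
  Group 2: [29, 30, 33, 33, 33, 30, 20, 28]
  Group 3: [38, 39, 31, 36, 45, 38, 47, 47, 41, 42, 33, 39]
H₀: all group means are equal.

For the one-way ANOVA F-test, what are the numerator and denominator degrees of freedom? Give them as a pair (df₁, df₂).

k = 3 groups, N = 32 total
df = (k−1, N−k) = (3−1, 32−3) = (2, 29)

degrees of freedom = [2, 29]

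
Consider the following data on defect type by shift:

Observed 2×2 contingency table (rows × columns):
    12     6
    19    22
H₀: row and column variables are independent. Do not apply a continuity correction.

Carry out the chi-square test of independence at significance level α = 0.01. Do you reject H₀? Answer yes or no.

reject H₀: no

Row totals [18, 41], col totals [31, 28], n=59
χ² = (12−9.46)²/9.46 + (6−8.54)²/8.54 + (19−21.54)²/21.54 + (22−19.46)²/19.46 = 2.0723
df = 1
p-value (upper-tail) = 0.14999
At α=0.01: p ≥ α → fail to reject H₀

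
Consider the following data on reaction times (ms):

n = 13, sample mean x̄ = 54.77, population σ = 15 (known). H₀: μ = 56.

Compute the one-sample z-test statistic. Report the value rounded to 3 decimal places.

SE = σ/√n = 15/√13 = 4.1603
z = (x̄−μ₀)/SE = (54.77−56)/4.1603 = -0.2957

test statistic = -0.296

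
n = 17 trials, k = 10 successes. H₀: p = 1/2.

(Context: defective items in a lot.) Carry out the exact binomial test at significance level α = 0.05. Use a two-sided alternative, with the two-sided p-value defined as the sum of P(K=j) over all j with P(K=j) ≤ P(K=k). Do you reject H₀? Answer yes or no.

Exact binomial: n=17, k=10, p₀=1/2=0.5000
P(X=j) = C(n,j)·p₀^j·(1−p₀)^(n−j); p = Σ P(X=j) over j with P(X=j) ≤ P(X=10)
p-value (two-sided) = 0.62906
At α=0.05: p ≥ α → fail to reject H₀

reject H₀: no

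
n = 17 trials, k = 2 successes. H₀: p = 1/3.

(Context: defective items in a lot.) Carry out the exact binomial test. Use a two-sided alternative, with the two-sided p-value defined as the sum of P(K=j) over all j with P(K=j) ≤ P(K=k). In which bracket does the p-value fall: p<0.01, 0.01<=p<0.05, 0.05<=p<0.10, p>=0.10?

p-value bracket: 0.05<=p<0.10

Exact binomial: n=17, k=2, p₀=1/3=0.3333
P(X=j) = C(n,j)·p₀^j·(1−p₀)^(n−j); p = Σ P(X=j) over j with P(X=j) ≤ P(X=2)
p-value (two-sided) = 0.07144
→ bracket: 0.05<=p<0.10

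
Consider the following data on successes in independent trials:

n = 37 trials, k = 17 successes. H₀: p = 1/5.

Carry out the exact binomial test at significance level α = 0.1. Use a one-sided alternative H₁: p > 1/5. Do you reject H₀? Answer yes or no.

Exact binomial: n=37, k=17, p₀=1/5=0.2000
P(X≥17) from Σ C(n,i)·p₀^i·(1−p₀)^(n−i)
p-value (one-sided, H₁ greater) = 0.00033
At α=0.1: p < α → reject H₀

reject H₀: yes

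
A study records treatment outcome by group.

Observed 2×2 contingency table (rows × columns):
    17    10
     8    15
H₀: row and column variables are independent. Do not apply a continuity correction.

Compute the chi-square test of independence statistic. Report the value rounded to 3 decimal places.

test statistic = 3.945

Row totals [27, 23], col totals [25, 25], n=50
χ² = (17−13.50)²/13.50 + (10−13.50)²/13.50 + (8−11.50)²/11.50 + (15−11.50)²/11.50 = 3.9452
df = 1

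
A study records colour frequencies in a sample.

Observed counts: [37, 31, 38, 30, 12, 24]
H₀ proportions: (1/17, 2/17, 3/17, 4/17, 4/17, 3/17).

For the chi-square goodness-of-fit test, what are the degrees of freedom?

degrees of freedom = 5

df = k − 1 = 6 − 1 = 5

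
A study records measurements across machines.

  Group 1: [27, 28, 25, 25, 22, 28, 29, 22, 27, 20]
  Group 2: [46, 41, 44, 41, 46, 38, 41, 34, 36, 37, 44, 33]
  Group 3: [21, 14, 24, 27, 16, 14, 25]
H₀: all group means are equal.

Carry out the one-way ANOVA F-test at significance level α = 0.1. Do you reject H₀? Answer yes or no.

Group means [25.30, 40.08, 20.14], grand mean 30.172
SSB = Σnᵢ(x̄ᵢ−x̄)² = 2120.264; SSW = ΣΣ(x−x̄ᵢ)² = 483.874
MSB = 2120.264/2 = 1060.1321; MSW = 483.874/26 = 18.6105
F = MSB/MSW = 56.9641
df = (2, 26)
p-value (upper-tail) = 0.00000
At α=0.1: p < α → reject H₀

reject H₀: yes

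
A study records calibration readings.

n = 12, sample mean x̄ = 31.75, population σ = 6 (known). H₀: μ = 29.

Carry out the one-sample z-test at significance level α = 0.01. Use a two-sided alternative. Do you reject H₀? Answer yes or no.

reject H₀: no

SE = σ/√n = 6/√12 = 1.7321
z = (x̄−μ₀)/SE = (31.75−29)/1.7321 = 1.5877
p-value (two-sided) = 0.11235
At α=0.01: p ≥ α → fail to reject H₀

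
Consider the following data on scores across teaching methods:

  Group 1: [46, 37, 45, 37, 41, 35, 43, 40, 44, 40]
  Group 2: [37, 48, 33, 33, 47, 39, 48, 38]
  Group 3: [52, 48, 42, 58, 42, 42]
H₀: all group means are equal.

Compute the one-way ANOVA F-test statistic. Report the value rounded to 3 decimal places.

test statistic = 3.387

Group means [40.80, 40.38, 47.33], grand mean 42.292
SSB = Σnᵢ(x̄ᵢ−x̄)² = 204.150; SSW = ΣΣ(x−x̄ᵢ)² = 632.808
MSB = 204.150/2 = 102.0750; MSW = 632.808/21 = 30.1337
F = MSB/MSW = 3.3874
df = (2, 21)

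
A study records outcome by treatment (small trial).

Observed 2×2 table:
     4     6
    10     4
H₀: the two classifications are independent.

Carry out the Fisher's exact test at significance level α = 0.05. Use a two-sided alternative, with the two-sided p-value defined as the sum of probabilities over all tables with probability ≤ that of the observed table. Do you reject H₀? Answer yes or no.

reject H₀: no

Margins: r₁=10, r₂=14, c₁=14, c₂=10, n=24
p_obs = C(10,4)·C(14,10)/C(24,14); sum pmf over tables with pmf ≤ p_obs
p-value (two-sided) = 0.21123
At α=0.05: p ≥ α → fail to reject H₀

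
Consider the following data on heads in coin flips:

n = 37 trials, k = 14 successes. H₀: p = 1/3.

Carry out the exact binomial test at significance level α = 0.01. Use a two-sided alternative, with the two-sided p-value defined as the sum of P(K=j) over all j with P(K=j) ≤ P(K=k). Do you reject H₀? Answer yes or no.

Exact binomial: n=37, k=14, p₀=1/3=0.3333
P(X=j) = C(n,j)·p₀^j·(1−p₀)^(n−j); p = Σ P(X=j) over j with P(X=j) ≤ P(X=14)
p-value (two-sided) = 0.60180
At α=0.01: p ≥ α → fail to reject H₀

reject H₀: no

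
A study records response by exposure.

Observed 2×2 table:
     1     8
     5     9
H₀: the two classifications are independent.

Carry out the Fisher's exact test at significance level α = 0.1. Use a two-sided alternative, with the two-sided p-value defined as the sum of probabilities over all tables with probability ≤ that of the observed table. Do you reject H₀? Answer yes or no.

Margins: r₁=9, r₂=14, c₁=6, c₂=17, n=23
p_obs = C(9,1)·C(14,5)/C(23,6); sum pmf over tables with pmf ≤ p_obs
p-value (two-sided) = 0.34013
At α=0.1: p ≥ α → fail to reject H₀

reject H₀: no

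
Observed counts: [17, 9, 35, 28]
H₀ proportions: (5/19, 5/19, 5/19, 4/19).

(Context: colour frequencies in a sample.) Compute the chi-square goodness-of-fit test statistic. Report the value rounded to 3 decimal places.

test statistic = 20.944

n = 89; E_i = n·p_i = [23.42, 23.42, 23.42, 18.74]
χ² = (17−23.42)²/23.42 + (9−23.42)²/23.42 + (35−23.42)²/23.42 + (28−18.74)²/18.74 = 20.9438
df = 3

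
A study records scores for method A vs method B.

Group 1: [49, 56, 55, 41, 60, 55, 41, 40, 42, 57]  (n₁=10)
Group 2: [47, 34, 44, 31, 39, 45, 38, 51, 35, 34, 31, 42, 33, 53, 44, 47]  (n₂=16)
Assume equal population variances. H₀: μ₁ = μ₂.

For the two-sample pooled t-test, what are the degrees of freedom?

df = n₁ + n₂ − 2 = 10 + 16 − 2 = 24

degrees of freedom = 24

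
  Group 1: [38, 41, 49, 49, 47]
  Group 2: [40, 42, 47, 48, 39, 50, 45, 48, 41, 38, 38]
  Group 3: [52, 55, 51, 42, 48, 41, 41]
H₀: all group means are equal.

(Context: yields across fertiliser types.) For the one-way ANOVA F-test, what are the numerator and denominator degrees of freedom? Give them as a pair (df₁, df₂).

k = 3 groups, N = 23 total
df = (k−1, N−k) = (3−1, 23−3) = (2, 20)

degrees of freedom = [2, 20]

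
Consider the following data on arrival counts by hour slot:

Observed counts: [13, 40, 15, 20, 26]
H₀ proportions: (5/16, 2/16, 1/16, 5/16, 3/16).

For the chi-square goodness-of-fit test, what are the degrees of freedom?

degrees of freedom = 4

df = k − 1 = 5 − 1 = 4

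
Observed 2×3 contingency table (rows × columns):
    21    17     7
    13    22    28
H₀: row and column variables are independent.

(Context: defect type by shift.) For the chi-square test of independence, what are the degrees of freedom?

degrees of freedom = 2

df = (r−1)(c−1) = (2−1)·(3−1) = 2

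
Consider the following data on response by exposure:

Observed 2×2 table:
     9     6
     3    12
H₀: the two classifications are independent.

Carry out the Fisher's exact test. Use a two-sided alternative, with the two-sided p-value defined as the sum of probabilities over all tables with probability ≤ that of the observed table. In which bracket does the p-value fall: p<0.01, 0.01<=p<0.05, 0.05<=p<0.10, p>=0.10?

Margins: r₁=15, r₂=15, c₁=12, c₂=18, n=30
p_obs = C(15,9)·C(15,3)/C(30,12); sum pmf over tables with pmf ≤ p_obs
p-value (two-sided) = 0.06043
→ bracket: 0.05<=p<0.10

p-value bracket: 0.05<=p<0.10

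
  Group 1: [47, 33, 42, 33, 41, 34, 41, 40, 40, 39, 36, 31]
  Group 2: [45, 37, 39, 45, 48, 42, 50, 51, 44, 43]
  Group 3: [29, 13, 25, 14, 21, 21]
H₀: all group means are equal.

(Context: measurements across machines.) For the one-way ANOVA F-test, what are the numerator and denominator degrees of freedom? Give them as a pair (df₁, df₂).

k = 3 groups, N = 28 total
df = (k−1, N−k) = (3−1, 28−3) = (2, 25)

degrees of freedom = [2, 25]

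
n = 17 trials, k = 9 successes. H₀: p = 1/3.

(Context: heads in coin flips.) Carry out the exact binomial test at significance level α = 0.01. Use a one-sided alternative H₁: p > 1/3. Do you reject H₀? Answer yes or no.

Exact binomial: n=17, k=9, p₀=1/3=0.3333
P(X≥9) from Σ C(n,i)·p₀^i·(1−p₀)^(n−i)
p-value (one-sided, H₁ greater) = 0.07548
At α=0.01: p ≥ α → fail to reject H₀

reject H₀: no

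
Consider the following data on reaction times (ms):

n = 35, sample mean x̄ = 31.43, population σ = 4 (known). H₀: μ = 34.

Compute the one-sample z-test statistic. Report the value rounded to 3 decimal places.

test statistic = -3.801

SE = σ/√n = 4/√35 = 0.6761
z = (x̄−μ₀)/SE = (31.43−34)/0.6761 = -3.8011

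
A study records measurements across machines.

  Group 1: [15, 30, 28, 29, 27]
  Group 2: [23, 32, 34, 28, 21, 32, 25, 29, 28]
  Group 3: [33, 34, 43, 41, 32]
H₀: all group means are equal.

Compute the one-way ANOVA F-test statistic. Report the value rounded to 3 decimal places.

test statistic = 6.735

Group means [25.80, 28.00, 36.60], grand mean 29.684
SSB = Σnᵢ(x̄ᵢ−x̄)² = 340.105; SSW = ΣΣ(x−x̄ᵢ)² = 404.000
MSB = 340.105/2 = 170.0526; MSW = 404.000/16 = 25.2500
F = MSB/MSW = 6.7348
df = (2, 16)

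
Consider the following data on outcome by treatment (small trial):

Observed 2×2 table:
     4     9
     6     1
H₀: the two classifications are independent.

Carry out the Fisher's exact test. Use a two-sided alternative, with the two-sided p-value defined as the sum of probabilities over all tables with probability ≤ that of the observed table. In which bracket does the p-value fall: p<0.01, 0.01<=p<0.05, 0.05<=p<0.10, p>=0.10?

Margins: r₁=13, r₂=7, c₁=10, c₂=10, n=20
p_obs = C(13,4)·C(7,6)/C(20,10); sum pmf over tables with pmf ≤ p_obs
p-value (two-sided) = 0.05728
→ bracket: 0.05<=p<0.10

p-value bracket: 0.05<=p<0.10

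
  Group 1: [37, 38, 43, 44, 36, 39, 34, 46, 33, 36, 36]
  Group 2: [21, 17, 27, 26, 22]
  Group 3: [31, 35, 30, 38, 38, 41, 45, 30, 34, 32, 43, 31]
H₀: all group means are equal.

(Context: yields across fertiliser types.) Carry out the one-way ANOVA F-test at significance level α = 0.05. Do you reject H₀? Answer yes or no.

Group means [38.36, 22.60, 35.67], grand mean 34.393
SSB = Σnᵢ(x̄ᵢ−x̄)² = 888.266; SSW = ΣΣ(x−x̄ᵢ)² = 548.412
MSB = 888.266/2 = 444.1332; MSW = 548.412/25 = 21.9365
F = MSB/MSW = 20.2463
df = (2, 25)
p-value (upper-tail) = 0.00001
At α=0.05: p < α → reject H₀

reject H₀: yes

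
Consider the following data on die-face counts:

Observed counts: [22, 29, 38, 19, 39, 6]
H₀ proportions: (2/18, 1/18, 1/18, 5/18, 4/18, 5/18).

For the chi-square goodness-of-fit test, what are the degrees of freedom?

degrees of freedom = 5

df = k − 1 = 6 − 1 = 5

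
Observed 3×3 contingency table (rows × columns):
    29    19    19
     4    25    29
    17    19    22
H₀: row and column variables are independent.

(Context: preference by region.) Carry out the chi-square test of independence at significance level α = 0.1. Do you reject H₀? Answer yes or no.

reject H₀: yes

Row totals [67, 58, 58], col totals [50, 63, 70], n=183
χ² = (29−18.31)²/18.31 + (19−23.07)²/23.07 + (19−25.63)²/25.63 + (4−15.85)²/15.85 + (25−19.97)²/19.97 + (29−22.19)²/22.19 + (17−15.85)²/15.85 + (19−19.97)²/19.97 + (22−22.19)²/22.19 = 21.0286
df = 4
p-value (upper-tail) = 0.00031
At α=0.1: p < α → reject H₀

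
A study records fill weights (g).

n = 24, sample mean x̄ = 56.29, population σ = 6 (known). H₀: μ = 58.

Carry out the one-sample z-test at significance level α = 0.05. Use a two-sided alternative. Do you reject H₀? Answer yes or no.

SE = σ/√n = 6/√24 = 1.2247
z = (x̄−μ₀)/SE = (56.29−58)/1.2247 = -1.3962
p-value (two-sided) = 0.16265
At α=0.05: p ≥ α → fail to reject H₀

reject H₀: no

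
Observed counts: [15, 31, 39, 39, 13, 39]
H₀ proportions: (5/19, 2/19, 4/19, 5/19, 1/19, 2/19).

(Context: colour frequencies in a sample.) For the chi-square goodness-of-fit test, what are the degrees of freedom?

degrees of freedom = 5

df = k − 1 = 6 − 1 = 5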